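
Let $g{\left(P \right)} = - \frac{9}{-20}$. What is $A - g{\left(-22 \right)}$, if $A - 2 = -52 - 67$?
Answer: $- \frac{2349}{20} \approx -117.45$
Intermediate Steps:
$g{\left(P \right)} = \frac{9}{20}$ ($g{\left(P \right)} = \left(-9\right) \left(- \frac{1}{20}\right) = \frac{9}{20}$)
$A = -117$ ($A = 2 - 119 = -117$)
$A - g{\left(-22 \right)} = -117 - \frac{9}{20} = - \frac{2349}{20}$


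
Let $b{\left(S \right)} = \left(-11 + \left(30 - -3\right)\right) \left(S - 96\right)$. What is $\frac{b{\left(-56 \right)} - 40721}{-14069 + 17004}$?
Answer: $- \frac{8813}{587} \approx -15.014$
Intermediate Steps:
$b{\left(S \right)} = -2112 + 22 S$ ($b{\left(S \right)} = \left(-11 + \left(30 + 3\right)\right) \left(-96 + S\right) = \left(-11 + 33\right) \left(-96 + S\right) = 22 \left(-96 + S\right) = -2112 + 22 S$)
$\frac{b{\left(-56 \right)} - 40721}{-14069 + 17004} = \frac{\left(-2112 + 22 \left(-56\right)\right) - 40721}{-14069 + 17004} = \frac{\left(-2112 - 1232\right) - 40721}{2935} = \left(-3344 - 40721\right) \frac{1}{2935} = \left(-44065\right) \frac{1}{2935} = - \frac{8813}{587}$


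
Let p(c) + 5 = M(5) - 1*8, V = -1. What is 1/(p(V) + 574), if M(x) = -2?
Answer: 1/559 ≈ 0.0017889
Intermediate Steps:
p(c) = -15 (p(c) = -5 + (-2 - 1*8) = -5 + (-2 - 8) = -5 - 10 = -15)
1/(p(V) + 574) = 1/(-15 + 574) = 1/559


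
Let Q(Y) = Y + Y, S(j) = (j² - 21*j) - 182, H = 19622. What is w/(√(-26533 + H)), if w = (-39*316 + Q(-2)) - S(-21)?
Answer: 13028*I*√6911/6911 ≈ 156.71*I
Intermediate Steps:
S(j) = -182 + j² - 21*j
Q(Y) = 2*Y
w = -13028 (w = (-39*316 + 2*(-2)) - (-182 + (-21)² - 21*(-21)) = (-12324 - 4) - (-182 + 441 + 441) = -12328 - 1*700 = -12328 - 700 = -13028)
w/(√(-26533 + H)) = -13028/√(-26533 + 19622) = -13028*(-I*√6911/6911) = -(-13028)*I*√6911/6911 = 13028*I*√6911/6911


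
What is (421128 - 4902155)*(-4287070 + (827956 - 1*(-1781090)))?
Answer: 7519270850648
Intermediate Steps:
(421128 - 4902155)*(-4287070 + (827956 - 1*(-1781090))) = -4481027*(-4287070 + (827956 + 1781090)) = -4481027*(-4287070 + 2609046) = -4481027*(-1678024) = 7519270850648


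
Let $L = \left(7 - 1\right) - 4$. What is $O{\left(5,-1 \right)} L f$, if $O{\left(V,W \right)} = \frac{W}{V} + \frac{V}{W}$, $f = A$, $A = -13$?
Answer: $\frac{676}{5} \approx 135.2$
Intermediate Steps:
$f = -13$
$L = 2$ ($L = 6 - 4 = 2$)
$O{\left(V,W \right)} = \frac{V}{W} + \frac{W}{V}$
$O{\left(5,-1 \right)} L f = \left(\frac{5}{-1} - \frac{1}{5}\right) 2 \left(-13\right) = \left(5 \left(-1\right) - \frac{1}{5}\right) 2 \left(-13\right) = \left(-5 - \frac{1}{5}\right) 2 \left(-13\right) = \left(- \frac{26}{5}\right) 2 \left(-13\right) = \left(- \frac{52}{5}\right) \left(-13\right) = \frac{676}{5}$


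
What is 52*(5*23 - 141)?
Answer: -1352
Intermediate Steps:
52*(5*23 - 141) = 52*(115 - 141) = 52*(-26) = -1352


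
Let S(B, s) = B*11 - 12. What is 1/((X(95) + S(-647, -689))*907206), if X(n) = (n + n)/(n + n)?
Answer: -1/6466564368 ≈ -1.5464e-10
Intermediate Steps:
S(B, s) = -12 + 11*B (S(B, s) = 11*B - 12 = -12 + 11*B)
X(n) = 1 (X(n) = (2*n)/((2*n)) = (2*n)*(1/(2*n)) = 1)
1/((X(95) + S(-647, -689))*907206) = 1/((1 + (-12 + 11*(-647)))*907206) = (1/907206)/(1 + (-12 - 7117)) = (1/907206)/(1 - 7129) = (1/907206)/(-7128) = -1/7128*1/907206 = -1/6466564368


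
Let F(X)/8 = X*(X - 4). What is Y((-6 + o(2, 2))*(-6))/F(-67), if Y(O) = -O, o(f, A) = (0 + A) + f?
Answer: -3/9514 ≈ -0.00031532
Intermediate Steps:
o(f, A) = A + f
F(X) = 8*X*(-4 + X) (F(X) = 8*(X*(X - 4)) = 8*(X*(-4 + X)) = 8*X*(-4 + X))
Y((-6 + o(2, 2))*(-6))/F(-67) = (-(-6 + (2 + 2))*(-6))/((8*(-67)*(-4 - 67))) = (-(-6 + 4)*(-6))/((8*(-67)*(-71))) = -(-2)*(-6)/38056 = -1*12*(1/38056) = -12*1/38056 = -3/9514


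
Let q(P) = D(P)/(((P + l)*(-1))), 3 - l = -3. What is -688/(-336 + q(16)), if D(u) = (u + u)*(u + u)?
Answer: 473/263 ≈ 1.7985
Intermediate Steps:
l = 6 (l = 3 - 1*(-3) = 3 + 3 = 6)
D(u) = 4*u**2 (D(u) = (2*u)*(2*u) = 4*u**2)
q(P) = 4*P**2/(-6 - P) (q(P) = (4*P**2)/(((P + 6)*(-1))) = (4*P**2)/(((6 + P)*(-1))) = (4*P**2)/(-6 - P) = 4*P**2/(-6 - P))
-688/(-336 + q(16)) = -688/(-336 - 4*16**2/(6 + 16)) = -688/(-336 - 4*256/22) = -688/(-336 - 4*256*1/22) = -688/(-336 - 512/11) = -688/(-4208/11) = -688*(-11/4208) = 473/263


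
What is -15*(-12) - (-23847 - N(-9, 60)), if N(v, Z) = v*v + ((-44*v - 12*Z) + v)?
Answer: 23775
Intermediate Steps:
N(v, Z) = v² - 43*v - 12*Z (N(v, Z) = v² + (-43*v - 12*Z) = v² - 43*v - 12*Z)
-15*(-12) - (-23847 - N(-9, 60)) = -15*(-12) - (-23847 - ((-9)² - 43*(-9) - 12*60)) = 180 - (-23847 - (81 + 387 - 720)) = 180 - (-23847 - 1*(-252)) = 180 - (-23847 + 252) = 180 - 1*(-23595) = 180 + 23595 = 23775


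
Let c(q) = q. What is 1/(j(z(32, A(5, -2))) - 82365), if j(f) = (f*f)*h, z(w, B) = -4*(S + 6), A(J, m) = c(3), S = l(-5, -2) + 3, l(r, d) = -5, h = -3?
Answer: -1/83133 ≈ -1.2029e-5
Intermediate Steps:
S = -2 (S = -5 + 3 = -2)
A(J, m) = 3
z(w, B) = -16 (z(w, B) = -4*(-2 + 6) = -4*4 = -16)
j(f) = -3*f² (j(f) = (f*f)*(-3) = f²*(-3) = -3*f²)
1/(j(z(32, A(5, -2))) - 82365) = 1/(-3*(-16)² - 82365) = 1/(-3*256 - 82365) = 1/(-768 - 82365) = 1/(-83133) = -1/83133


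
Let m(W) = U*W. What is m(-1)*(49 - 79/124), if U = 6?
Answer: -17991/62 ≈ -290.18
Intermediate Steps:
m(W) = 6*W
m(-1)*(49 - 79/124) = (6*(-1))*(49 - 79/124) = -6*(49 - 79*1/124) = -6*(49 - 79/124) = -6*5997/124 = -17991/62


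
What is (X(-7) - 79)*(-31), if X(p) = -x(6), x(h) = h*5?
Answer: 3379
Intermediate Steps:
x(h) = 5*h
X(p) = -30 (X(p) = -5*6 = -1*30 = -30)
(X(-7) - 79)*(-31) = (-30 - 79)*(-31) = -109*(-31) = 3379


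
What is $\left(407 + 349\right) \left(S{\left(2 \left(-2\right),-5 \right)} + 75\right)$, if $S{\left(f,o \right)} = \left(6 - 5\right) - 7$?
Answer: $52164$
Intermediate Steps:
$S{\left(f,o \right)} = -6$ ($S{\left(f,o \right)} = 1 - 7 = -6$)
$\left(407 + 349\right) \left(S{\left(2 \left(-2\right),-5 \right)} + 75\right) = \left(407 + 349\right) \left(-6 + 75\right) = 756 \cdot 69 = 52164$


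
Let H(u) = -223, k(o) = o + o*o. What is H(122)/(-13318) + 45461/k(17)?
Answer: 151379459/1018827 ≈ 148.58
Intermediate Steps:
k(o) = o + o²
H(122)/(-13318) + 45461/k(17) = -223/(-13318) + 45461/((17*(1 + 17))) = -223*(-1/13318) + 45461/((17*18)) = 223/13318 + 45461/306 = 151379459/1018827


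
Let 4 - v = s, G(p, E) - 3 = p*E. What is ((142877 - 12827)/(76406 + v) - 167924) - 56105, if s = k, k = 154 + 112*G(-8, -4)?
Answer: -2700871949/12056 ≈ -2.2403e+5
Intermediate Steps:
G(p, E) = 3 + E*p (G(p, E) = 3 + p*E = 3 + E*p)
k = 4074 (k = 154 + 112*(3 - 4*(-8)) = 154 + 112*(3 + 32) = 154 + 112*35 = 154 + 3920 = 4074)
s = 4074
v = -4070 (v = 4 - 1*4074 = 4 - 4074 = -4070)
((142877 - 12827)/(76406 + v) - 167924) - 56105 = ((142877 - 12827)/(76406 - 4070) - 167924) - 56105 = (130050/72336 - 167924) - 56105 = (130050*(1/72336) - 167924) - 56105 = (21675/12056 - 167924) - 56105 = -2024470069/12056 - 56105 = -2700871949/12056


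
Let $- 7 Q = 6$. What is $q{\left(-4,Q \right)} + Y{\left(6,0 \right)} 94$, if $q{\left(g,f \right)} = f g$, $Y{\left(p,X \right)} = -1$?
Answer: $- \frac{634}{7} \approx -90.571$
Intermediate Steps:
$Q = - \frac{6}{7}$ ($Q = \left(- \frac{1}{7}\right) 6 = - \frac{6}{7} \approx -0.85714$)
$q{\left(-4,Q \right)} + Y{\left(6,0 \right)} 94 = \left(- \frac{6}{7}\right) \left(-4\right) - 94 = \frac{24}{7} - 94 = - \frac{634}{7}$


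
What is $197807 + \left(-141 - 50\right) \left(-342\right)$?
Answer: $263129$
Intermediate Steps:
$197807 + \left(-141 - 50\right) \left(-342\right) = 197807 - -65322 = 197807 + 65322 = 263129$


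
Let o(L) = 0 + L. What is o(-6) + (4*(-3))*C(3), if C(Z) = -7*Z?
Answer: 246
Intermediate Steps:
o(L) = L
o(-6) + (4*(-3))*C(3) = -6 + (4*(-3))*(-7*3) = -6 - 12*(-21) = -6 + 252 = 246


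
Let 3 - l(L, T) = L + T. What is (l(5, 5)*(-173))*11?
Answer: 13321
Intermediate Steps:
l(L, T) = 3 - L - T (l(L, T) = 3 - (L + T) = 3 + (-L - T) = 3 - L - T)
(l(5, 5)*(-173))*11 = ((3 - 1*5 - 1*5)*(-173))*11 = ((3 - 5 - 5)*(-173))*11 = -7*(-173)*11 = 1211*11 = 13321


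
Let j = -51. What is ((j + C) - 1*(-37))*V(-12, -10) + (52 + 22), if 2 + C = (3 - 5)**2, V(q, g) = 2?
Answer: 50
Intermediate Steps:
C = 2 (C = -2 + (3 - 5)**2 = -2 + (-2)**2 = -2 + 4 = 2)
((j + C) - 1*(-37))*V(-12, -10) + (52 + 22) = ((-51 + 2) - 1*(-37))*2 + (52 + 22) = (-49 + 37)*2 + 74 = -12*2 + 74 = -24 + 74 = 50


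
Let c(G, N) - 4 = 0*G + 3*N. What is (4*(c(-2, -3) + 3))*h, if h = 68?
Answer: -544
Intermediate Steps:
c(G, N) = 4 + 3*N (c(G, N) = 4 + (0*G + 3*N) = 4 + (0 + 3*N) = 4 + 3*N)
(4*(c(-2, -3) + 3))*h = (4*((4 + 3*(-3)) + 3))*68 = (4*((4 - 9) + 3))*68 = (4*(-5 + 3))*68 = (4*(-2))*68 = -8*68 = -544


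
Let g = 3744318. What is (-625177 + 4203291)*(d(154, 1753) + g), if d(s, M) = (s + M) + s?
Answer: 13404971149206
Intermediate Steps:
d(s, M) = M + 2*s (d(s, M) = (M + s) + s = M + 2*s)
(-625177 + 4203291)*(d(154, 1753) + g) = (-625177 + 4203291)*((1753 + 2*154) + 3744318) = 3578114*((1753 + 308) + 3744318) = 3578114*(2061 + 3744318) = 3578114*3746379 = 13404971149206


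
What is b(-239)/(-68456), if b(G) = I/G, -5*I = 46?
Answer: -23/40902460 ≈ -5.6231e-7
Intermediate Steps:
I = -46/5 (I = -⅕*46 = -46/5 ≈ -9.2000)
b(G) = -46/(5*G)
b(-239)/(-68456) = -46/5/(-239)/(-68456) = -46/5*(-1/239)*(-1/68456) = (46/1195)*(-1/68456) = -23/40902460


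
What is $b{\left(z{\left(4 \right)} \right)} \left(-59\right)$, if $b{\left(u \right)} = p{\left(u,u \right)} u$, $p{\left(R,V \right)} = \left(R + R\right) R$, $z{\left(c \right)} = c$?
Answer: $-7552$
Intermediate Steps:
$p{\left(R,V \right)} = 2 R^{2}$ ($p{\left(R,V \right)} = 2 R R = 2 R^{2}$)
$b{\left(u \right)} = 2 u^{3}$ ($b{\left(u \right)} = 2 u^{2} u = 2 u^{3}$)
$b{\left(z{\left(4 \right)} \right)} \left(-59\right) = 2 \cdot 4^{3} \left(-59\right) = 2 \cdot 64 \left(-59\right) = 128 \left(-59\right) = -7552$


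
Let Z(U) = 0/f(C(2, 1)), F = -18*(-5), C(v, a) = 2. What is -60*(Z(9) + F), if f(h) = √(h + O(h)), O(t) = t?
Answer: -5400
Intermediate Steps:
F = 90
f(h) = √2*√h (f(h) = √(h + h) = √(2*h) = √2*√h)
Z(U) = 0 (Z(U) = 0/((√2*√2)) = 0/2 = 0*(½) = 0)
-60*(Z(9) + F) = -60*(0 + 90) = -60*90 = -5400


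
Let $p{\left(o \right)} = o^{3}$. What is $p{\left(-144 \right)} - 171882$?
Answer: $-3157866$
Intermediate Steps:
$p{\left(-144 \right)} - 171882 = \left(-144\right)^{3} - 171882 = -2985984 - 171882 = -3157866$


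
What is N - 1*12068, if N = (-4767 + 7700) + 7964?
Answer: -1171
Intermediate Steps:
N = 10897 (N = 2933 + 7964 = 10897)
N - 1*12068 = 10897 - 1*12068 = 10897 - 12068 = -1171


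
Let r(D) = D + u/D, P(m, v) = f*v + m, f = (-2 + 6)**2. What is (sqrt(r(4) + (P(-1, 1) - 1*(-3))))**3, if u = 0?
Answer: 22*sqrt(22) ≈ 103.19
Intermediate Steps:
f = 16 (f = 4**2 = 16)
P(m, v) = m + 16*v (P(m, v) = 16*v + m = m + 16*v)
r(D) = D (r(D) = D + 0/D = D + 0 = D)
(sqrt(r(4) + (P(-1, 1) - 1*(-3))))**3 = (sqrt(4 + ((-1 + 16*1) - 1*(-3))))**3 = (sqrt(4 + ((-1 + 16) + 3)))**3 = (sqrt(4 + (15 + 3)))**3 = (sqrt(4 + 18))**3 = (sqrt(22))**3 = 22*sqrt(22)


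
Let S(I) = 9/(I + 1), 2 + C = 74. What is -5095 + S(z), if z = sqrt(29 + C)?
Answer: -509509/100 + 9*sqrt(101)/100 ≈ -5094.2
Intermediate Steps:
C = 72 (C = -2 + 74 = 72)
z = sqrt(101) (z = sqrt(29 + 72) = sqrt(101) ≈ 10.050)
S(I) = 9/(1 + I)
-5095 + S(z) = -5095 + 9/(1 + sqrt(101))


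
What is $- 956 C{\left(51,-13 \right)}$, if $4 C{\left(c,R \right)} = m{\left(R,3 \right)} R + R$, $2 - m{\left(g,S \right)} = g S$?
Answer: $130494$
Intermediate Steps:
$m{\left(g,S \right)} = 2 - S g$ ($m{\left(g,S \right)} = 2 - g S = 2 - S g$)
$C{\left(c,R \right)} = \frac{R}{4} + \frac{R \left(2 - 3 R\right)}{4}$ ($C{\left(c,R \right)} = \frac{\left(2 - 3 R\right) R + R}{4} = \frac{R \left(2 - 3 R\right) + R}{4} = \frac{R + R \left(2 - 3 R\right)}{4} = \frac{R}{4} + \frac{R \left(2 - 3 R\right)}{4}$)
$- 956 C{\left(51,-13 \right)} = - 956 \cdot \frac{3}{4} \left(-13\right) \left(1 - -13\right) = - 956 \cdot \frac{3}{4} \left(-13\right) \left(1 + 13\right) = - 956 \cdot \frac{3}{4} \left(-13\right) 14 = \left(-956\right) \left(- \frac{273}{2}\right) = 130494$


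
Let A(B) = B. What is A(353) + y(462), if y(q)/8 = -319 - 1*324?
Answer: -4791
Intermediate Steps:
y(q) = -5144 (y(q) = 8*(-319 - 1*324) = 8*(-319 - 324) = 8*(-643) = -5144)
A(353) + y(462) = 353 - 5144 = -4791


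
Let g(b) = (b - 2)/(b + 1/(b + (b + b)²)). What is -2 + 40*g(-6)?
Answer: 42506/827 ≈ 51.398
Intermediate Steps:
g(b) = (-2 + b)/(b + 1/(b + 4*b²)) (g(b) = (-2 + b)/(b + 1/(b + (2*b)²)) = (-2 + b)/(b + 1/(b + 4*b²)))
-2 + 40*g(-6) = -2 + 40*(-6*(-2 - 7*(-6) + 4*(-6)²)/(1 + (-6)² + 4*(-6)³)) = -2 + 40*(-6*(-2 + 42 + 4*36)/(1 + 36 + 4*(-216))) = -2 + 40*(-6*(-2 + 42 + 144)/(1 + 36 - 864)) = -2 + 40*(-6*184/(-827)) = -2 + 40*(-6*(-1/827)*184) = -2 + 40*(1104/827) = -2 + 44160/827 = 42506/827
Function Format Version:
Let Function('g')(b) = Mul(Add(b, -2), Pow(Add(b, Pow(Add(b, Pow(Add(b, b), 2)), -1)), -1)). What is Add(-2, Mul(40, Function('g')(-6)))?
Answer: Rational(42506, 827) ≈ 51.398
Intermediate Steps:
Function('g')(b) = Mul(Pow(Add(b, Pow(Add(b, Mul(4, Pow(b, 2))), -1)), -1), Add(-2, b)) (Function('g')(b) = Mul(Add(-2, b), Pow(Add(b, Pow(Add(b, Pow(Mul(2, b), 2)), -1)), -1)) = Mul(Add(-2, b), Pow(Add(b, Pow(Add(b, Mul(4, Pow(b, 2))), -1)), -1)) = Mul(Pow(Add(b, Pow(Add(b, Mul(4, Pow(b, 2))), -1)), -1), Add(-2, b)))
Add(-2, Mul(40, Function('g')(-6))) = Add(-2, Mul(40, Mul(-6, Pow(Add(1, Pow(-6, 2), Mul(4, Pow(-6, 3))), -1), Add(-2, Mul(-7, -6), Mul(4, Pow(-6, 2)))))) = Add(-2, Mul(40, Mul(-6, Pow(Add(1, 36, Mul(4, -216)), -1), Add(-2, 42, Mul(4, 36))))) = Add(-2, Mul(40, Mul(-6, Pow(Add(1, 36, -864), -1), Add(-2, 42, 144)))) = Add(-2, Mul(40, Mul(-6, Pow(-827, -1), 184))) = Add(-2, Mul(40, Mul(-6, Rational(-1, 827), 184))) = Add(-2, Mul(40, Rational(1104, 827))) = Add(-2, Rational(44160, 827)) = Rational(42506, 827)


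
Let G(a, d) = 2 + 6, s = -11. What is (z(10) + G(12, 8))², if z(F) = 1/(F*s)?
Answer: 772641/12100 ≈ 63.855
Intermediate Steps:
G(a, d) = 8
z(F) = -1/(11*F) (z(F) = 1/(F*(-11)) = -1/11/F = -1/(11*F))
(z(10) + G(12, 8))² = (-1/11/10 + 8)² = (-1/11*⅒ + 8)² = (-1/110 + 8)² = (879/110)² = 772641/12100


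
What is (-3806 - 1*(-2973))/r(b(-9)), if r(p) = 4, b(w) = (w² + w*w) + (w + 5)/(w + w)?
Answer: -833/4 ≈ -208.25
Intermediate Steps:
b(w) = 2*w² + (5 + w)/(2*w) (b(w) = (w² + w²) + (5 + w)/((2*w)) = 2*w² + (5 + w)*(1/(2*w)) = 2*w² + (5 + w)/(2*w))
(-3806 - 1*(-2973))/r(b(-9)) = (-3806 - 1*(-2973))/4 = (-3806 + 2973)*(¼) = -833*¼ = -833/4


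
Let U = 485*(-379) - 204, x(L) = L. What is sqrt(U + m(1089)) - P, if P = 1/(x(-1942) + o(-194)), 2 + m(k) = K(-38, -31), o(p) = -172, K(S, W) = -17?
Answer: 1/2114 + I*sqrt(184038) ≈ 0.00047304 + 429.0*I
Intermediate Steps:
m(k) = -19 (m(k) = -2 - 17 = -19)
U = -184019 (U = -183815 - 204 = -184019)
P = -1/2114 (P = 1/(-1942 - 172) = 1/(-2114) = -1/2114 ≈ -0.00047304)
sqrt(U + m(1089)) - P = sqrt(-184019 - 19) - 1*(-1/2114) = sqrt(-184038) + 1/2114 = I*sqrt(184038) + 1/2114 = 1/2114 + I*sqrt(184038)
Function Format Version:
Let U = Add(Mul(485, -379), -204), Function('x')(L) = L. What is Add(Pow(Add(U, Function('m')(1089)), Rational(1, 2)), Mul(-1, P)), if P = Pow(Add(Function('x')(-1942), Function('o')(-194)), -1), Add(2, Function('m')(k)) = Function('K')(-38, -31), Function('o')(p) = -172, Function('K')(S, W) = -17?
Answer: Add(Rational(1, 2114), Mul(I, Pow(184038, Rational(1, 2)))) ≈ Add(0.00047304, Mul(429.00, I))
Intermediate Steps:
Function('m')(k) = -19 (Function('m')(k) = Add(-2, -17) = -19)
U = -184019 (U = Add(-183815, -204) = -184019)
P = Rational(-1, 2114) (P = Pow(Add(-1942, -172), -1) = Pow(-2114, -1) = Rational(-1, 2114) ≈ -0.00047304)
Add(Pow(Add(U, Function('m')(1089)), Rational(1, 2)), Mul(-1, P)) = Add(Pow(Add(-184019, -19), Rational(1, 2)), Mul(-1, Rational(-1, 2114))) = Add(Pow(-184038, Rational(1, 2)), Rational(1, 2114)) = Add(Mul(I, Pow(184038, Rational(1, 2))), Rational(1, 2114)) = Add(Rational(1, 2114), Mul(I, Pow(184038, Rational(1, 2))))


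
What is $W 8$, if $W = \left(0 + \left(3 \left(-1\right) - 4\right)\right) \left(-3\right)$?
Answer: $168$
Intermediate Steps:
$W = 21$ ($W = \left(0 - 7\right) \left(-3\right) = \left(-7\right) \left(-3\right) = 21$)
$W 8 = 21 \cdot 8 = 168$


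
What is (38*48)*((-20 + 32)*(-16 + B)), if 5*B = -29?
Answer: -2385792/5 ≈ -4.7716e+5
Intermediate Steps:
B = -29/5 (B = (1/5)*(-29) = -29/5 ≈ -5.8000)
(38*48)*((-20 + 32)*(-16 + B)) = (38*48)*((-20 + 32)*(-16 - 29/5)) = 1824*(12*(-109/5)) = 1824*(-1308/5) = -2385792/5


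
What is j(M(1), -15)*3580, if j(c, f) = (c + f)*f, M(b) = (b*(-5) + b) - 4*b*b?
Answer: 1235100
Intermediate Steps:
M(b) = -4*b - 4*b² (M(b) = (-5*b + b) - 4*b² = -4*b - 4*b²)
j(c, f) = f*(c + f)
j(M(1), -15)*3580 = -15*(-4*1*(1 + 1) - 15)*3580 = -15*(-4*1*2 - 15)*3580 = -15*(-8 - 15)*3580 = -15*(-23)*3580 = 345*3580 = 1235100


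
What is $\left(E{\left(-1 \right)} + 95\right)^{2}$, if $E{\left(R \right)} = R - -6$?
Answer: $10000$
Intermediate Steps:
$E{\left(R \right)} = 6 + R$ ($E{\left(R \right)} = R + 6 = 6 + R$)
$\left(E{\left(-1 \right)} + 95\right)^{2} = \left(\left(6 - 1\right) + 95\right)^{2} = \left(5 + 95\right)^{2} = 100^{2} = 10000$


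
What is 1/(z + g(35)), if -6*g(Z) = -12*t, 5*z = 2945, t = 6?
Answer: 1/601 ≈ 0.0016639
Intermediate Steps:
z = 589 (z = (1/5)*2945 = 589)
g(Z) = 12 (g(Z) = -(-2)*6 = -1/6*(-72) = 12)
1/(z + g(35)) = 1/(589 + 12) = 1/601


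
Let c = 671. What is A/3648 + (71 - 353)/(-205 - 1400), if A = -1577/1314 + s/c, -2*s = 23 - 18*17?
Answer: 75469201667/430196136480 ≈ 0.17543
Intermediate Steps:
s = 283/2 (s = -(23 - 18*17)/2 = -(23 - 306)/2 = -1/2*(-283) = 283/2 ≈ 141.50)
A = -436118/440847 (A = -1577/1314 + (283/2)/671 = -1577*1/1314 + (283/2)*(1/671) = -1577/1314 + 283/1342 = -436118/440847 ≈ -0.98927)
A/3648 + (71 - 353)/(-205 - 1400) = -436118/440847/3648 + (71 - 353)/(-205 - 1400) = -436118/440847*1/3648 - 282/(-1605) = -218059/804104928 - 282*(-1/1605) = -218059/804104928 + 94/535 = 75469201667/430196136480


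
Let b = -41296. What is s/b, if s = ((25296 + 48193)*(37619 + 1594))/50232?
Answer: -73890363/53189248 ≈ -1.3892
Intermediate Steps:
s = 73890363/1288 (s = (73489*39213)*(1/50232) = 2881724157*(1/50232) = 73890363/1288 ≈ 57368.)
s/b = (73890363/1288)/(-41296) = (73890363/1288)*(-1/41296) = -73890363/53189248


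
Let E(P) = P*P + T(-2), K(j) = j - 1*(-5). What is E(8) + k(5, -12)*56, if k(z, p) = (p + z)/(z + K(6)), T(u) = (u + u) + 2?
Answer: 75/2 ≈ 37.500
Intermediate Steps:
K(j) = 5 + j (K(j) = j + 5 = 5 + j)
T(u) = 2 + 2*u (T(u) = 2*u + 2 = 2 + 2*u)
k(z, p) = (p + z)/(11 + z) (k(z, p) = (p + z)/(z + (5 + 6)) = (p + z)/(z + 11) = (p + z)/(11 + z))
E(P) = -2 + P² (E(P) = P*P + (2 + 2*(-2)) = P² + (2 - 4) = P² - 2 = -2 + P²)
E(8) + k(5, -12)*56 = (-2 + 8²) + ((-12 + 5)/(11 + 5))*56 = (-2 + 64) + (-7/16)*56 = 62 + ((1/16)*(-7))*56 = 62 - 7/16*56 = 62 - 49/2 = 75/2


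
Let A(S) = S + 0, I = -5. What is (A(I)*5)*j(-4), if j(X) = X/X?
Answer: -25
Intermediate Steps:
j(X) = 1
A(S) = S
(A(I)*5)*j(-4) = -5*5*1 = -25*1 = -25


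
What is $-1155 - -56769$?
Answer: $55614$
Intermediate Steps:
$-1155 - -56769 = -1155 + 56769 = 55614$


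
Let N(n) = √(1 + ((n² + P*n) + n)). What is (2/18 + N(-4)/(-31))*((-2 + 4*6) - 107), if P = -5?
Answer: -85/9 + 85*√33/31 ≈ 6.3068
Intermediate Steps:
N(n) = √(1 + n² - 4*n) (N(n) = √(1 + ((n² - 5*n) + n)) = √(1 + (n² - 4*n)) = √(1 + n² - 4*n))
(2/18 + N(-4)/(-31))*((-2 + 4*6) - 107) = (2/18 + √(1 + (-4)² - 4*(-4))/(-31))*((-2 + 4*6) - 107) = (2*(1/18) + √(1 + 16 + 16)*(-1/31))*((-2 + 24) - 107) = (⅑ + √33*(-1/31))*(22 - 107) = (⅑ - √33/31)*(-85) = -85/9 + 85*√33/31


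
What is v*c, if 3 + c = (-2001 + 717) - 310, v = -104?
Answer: 166088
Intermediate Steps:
c = -1597 (c = -3 + ((-2001 + 717) - 310) = -3 + (-1284 - 310) = -3 - 1594 = -1597)
v*c = -104*(-1597) = 166088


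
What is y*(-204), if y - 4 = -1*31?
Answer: 5508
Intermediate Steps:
y = -27 (y = 4 - 1*31 = 4 - 31 = -27)
y*(-204) = -27*(-204) = 5508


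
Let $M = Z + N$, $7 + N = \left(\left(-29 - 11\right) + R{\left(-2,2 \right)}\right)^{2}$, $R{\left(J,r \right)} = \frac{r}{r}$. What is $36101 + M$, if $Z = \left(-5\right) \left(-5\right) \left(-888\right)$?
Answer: $15415$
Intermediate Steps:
$Z = -22200$ ($Z = 25 \left(-888\right) = -22200$)
$R{\left(J,r \right)} = 1$
$N = 1514$ ($N = -7 + \left(\left(-29 - 11\right) + 1\right)^{2} = -7 + \left(-40 + 1\right)^{2} = -7 + \left(-39\right)^{2} = -7 + 1521 = 1514$)
$M = -20686$ ($M = -22200 + 1514 = -20686$)
$36101 + M = 36101 - 20686 = 15415$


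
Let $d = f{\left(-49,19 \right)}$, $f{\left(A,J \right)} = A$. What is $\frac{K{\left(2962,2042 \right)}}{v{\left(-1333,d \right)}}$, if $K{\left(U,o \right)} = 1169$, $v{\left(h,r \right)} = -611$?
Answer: $- \frac{1169}{611} \approx -1.9133$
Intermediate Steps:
$d = -49$
$\frac{K{\left(2962,2042 \right)}}{v{\left(-1333,d \right)}} = \frac{1169}{-611} = 1169 \left(- \frac{1}{611}\right) = - \frac{1169}{611}$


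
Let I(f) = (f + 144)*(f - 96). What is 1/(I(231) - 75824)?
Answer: -1/25199 ≈ -3.9684e-5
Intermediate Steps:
I(f) = (-96 + f)*(144 + f) (I(f) = (144 + f)*(-96 + f) = (-96 + f)*(144 + f))
1/(I(231) - 75824) = 1/((-13824 + 231² + 48*231) - 75824) = 1/((-13824 + 53361 + 11088) - 75824) = 1/(50625 - 75824) = 1/(-25199) = -1/25199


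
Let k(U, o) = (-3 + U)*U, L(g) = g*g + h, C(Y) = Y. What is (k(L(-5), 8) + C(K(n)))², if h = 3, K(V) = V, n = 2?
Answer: 492804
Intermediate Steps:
L(g) = 3 + g² (L(g) = g*g + 3 = g² + 3 = 3 + g²)
k(U, o) = U*(-3 + U)
(k(L(-5), 8) + C(K(n)))² = ((3 + (-5)²)*(-3 + (3 + (-5)²)) + 2)² = ((3 + 25)*(-3 + (3 + 25)) + 2)² = (28*(-3 + 28) + 2)² = (28*25 + 2)² = (700 + 2)² = 702² = 492804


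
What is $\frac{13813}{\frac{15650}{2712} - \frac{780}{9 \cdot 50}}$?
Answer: $\frac{93652140}{27373} \approx 3421.3$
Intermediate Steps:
$\frac{13813}{\frac{15650}{2712} - \frac{780}{9 \cdot 50}} = \frac{13813}{15650 \cdot \frac{1}{2712} - \frac{780}{450}} = \frac{13813}{\frac{7825}{1356} - \frac{26}{15}} = \frac{13813}{\frac{27373}{6780}} = 13813 \cdot \frac{6780}{27373} = \frac{93652140}{27373}$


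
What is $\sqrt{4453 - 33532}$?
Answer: $9 i \sqrt{359} \approx 170.53 i$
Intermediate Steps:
$\sqrt{4453 - 33532} = \sqrt{-29079} = 9 i \sqrt{359}$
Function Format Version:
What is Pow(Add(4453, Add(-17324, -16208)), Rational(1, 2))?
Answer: Mul(9, I, Pow(359, Rational(1, 2))) ≈ Mul(170.53, I)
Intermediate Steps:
Pow(Add(4453, Add(-17324, -16208)), Rational(1, 2)) = Pow(Add(4453, -33532), Rational(1, 2)) = Pow(-29079, Rational(1, 2)) = Mul(9, I, Pow(359, Rational(1, 2)))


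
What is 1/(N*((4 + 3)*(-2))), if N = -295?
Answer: 1/4130 ≈ 0.00024213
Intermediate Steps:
1/(N*((4 + 3)*(-2))) = 1/(-295*(4 + 3)*(-2)) = 1/(-2065*(-2)) = 1/(-295*(-14)) = 1/4130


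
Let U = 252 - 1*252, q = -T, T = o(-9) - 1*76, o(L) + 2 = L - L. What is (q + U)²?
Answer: 6084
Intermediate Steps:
o(L) = -2 (o(L) = -2 + (L - L) = -2 + 0 = -2)
T = -78 (T = -2 - 1*76 = -2 - 76 = -78)
q = 78 (q = -1*(-78) = 78)
U = 0 (U = 252 - 252 = 0)
(q + U)² = (78 + 0)² = 78² = 6084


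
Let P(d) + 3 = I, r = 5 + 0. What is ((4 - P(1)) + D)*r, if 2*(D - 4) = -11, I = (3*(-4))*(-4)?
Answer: -425/2 ≈ -212.50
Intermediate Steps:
r = 5
I = 48 (I = -12*(-4) = 48)
P(d) = 45 (P(d) = -3 + 48 = 45)
D = -3/2 (D = 4 + (½)*(-11) = 4 - 11/2 = -3/2 ≈ -1.5000)
((4 - P(1)) + D)*r = ((4 - 1*45) - 3/2)*5 = ((4 - 45) - 3/2)*5 = (-41 - 3/2)*5 = -85/2*5 = -425/2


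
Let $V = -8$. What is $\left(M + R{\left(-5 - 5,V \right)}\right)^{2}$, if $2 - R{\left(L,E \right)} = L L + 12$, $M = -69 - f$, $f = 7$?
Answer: $34596$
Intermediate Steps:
$M = -76$ ($M = -69 - 7 = -76$)
$R{\left(L,E \right)} = -10 - L^{2}$ ($R{\left(L,E \right)} = 2 - \left(L L + 12\right) = 2 - \left(L^{2} + 12\right) = 2 - \left(12 + L^{2}\right) = -10 - L^{2}$)
$\left(M + R{\left(-5 - 5,V \right)}\right)^{2} = \left(-76 - \left(10 + \left(-5 - 5\right)^{2}\right)\right)^{2} = \left(-76 - 110\right)^{2} = \left(-186\right)^{2} = 34596$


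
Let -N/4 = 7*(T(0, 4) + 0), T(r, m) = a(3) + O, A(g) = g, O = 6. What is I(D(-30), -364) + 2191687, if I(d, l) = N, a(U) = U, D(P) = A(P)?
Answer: 2191435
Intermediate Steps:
D(P) = P
T(r, m) = 9 (T(r, m) = 3 + 6 = 9)
N = -252 (N = -28*(9 + 0) = -28*9 = -4*63 = -252)
I(d, l) = -252
I(D(-30), -364) + 2191687 = -252 + 2191687 = 2191435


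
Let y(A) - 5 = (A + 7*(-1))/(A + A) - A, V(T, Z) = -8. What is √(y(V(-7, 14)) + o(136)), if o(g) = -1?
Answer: 3*√23/4 ≈ 3.5969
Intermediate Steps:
y(A) = 5 - A + (-7 + A)/(2*A) (y(A) = 5 + ((A + 7*(-1))/(A + A) - A) = 5 + ((A - 7)/((2*A)) - A) = 5 + ((-7 + A)*(1/(2*A)) - A) = 5 + ((-7 + A)/(2*A) - A) = 5 + (-A + (-7 + A)/(2*A)) = 5 - A + (-7 + A)/(2*A))
√(y(V(-7, 14)) + o(136)) = √((11/2 - 1*(-8) - 7/2/(-8)) - 1) = √((11/2 + 8 - 7/2*(-⅛)) - 1) = √((11/2 + 8 + 7/16) - 1) = √(223/16 - 1) = √(207/16) = 3*√23/4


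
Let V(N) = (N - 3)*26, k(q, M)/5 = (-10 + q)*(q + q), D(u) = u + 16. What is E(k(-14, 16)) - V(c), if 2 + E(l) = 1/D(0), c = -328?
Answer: 137665/16 ≈ 8604.1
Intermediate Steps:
D(u) = 16 + u
k(q, M) = 10*q*(-10 + q) (k(q, M) = 5*((-10 + q)*(q + q)) = 5*((-10 + q)*(2*q)) = 5*(2*q*(-10 + q)) = 10*q*(-10 + q))
V(N) = -78 + 26*N (V(N) = (-3 + N)*26 = -78 + 26*N)
E(l) = -31/16 (E(l) = -2 + 1/(16 + 0) = -2 + 1/16 = -31/16)
E(k(-14, 16)) - V(c) = -31/16 - (-78 + 26*(-328)) = -31/16 - (-78 - 8528) = -31/16 - 1*(-8606) = -31/16 + 8606 = 137665/16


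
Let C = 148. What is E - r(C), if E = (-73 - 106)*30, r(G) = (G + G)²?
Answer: -92986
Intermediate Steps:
r(G) = 4*G² (r(G) = (2*G)² = 4*G²)
E = -5370 (E = -179*30 = -5370)
E - r(C) = -5370 - 4*148² = -5370 - 4*21904 = -5370 - 1*87616 = -5370 - 87616 = -92986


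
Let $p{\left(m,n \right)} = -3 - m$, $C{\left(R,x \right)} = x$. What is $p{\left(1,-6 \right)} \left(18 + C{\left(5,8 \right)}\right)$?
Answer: $-104$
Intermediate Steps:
$p{\left(1,-6 \right)} \left(18 + C{\left(5,8 \right)}\right) = \left(-3 - 1\right) \left(18 + 8\right) = \left(-3 - 1\right) 26 = \left(-4\right) 26 = -104$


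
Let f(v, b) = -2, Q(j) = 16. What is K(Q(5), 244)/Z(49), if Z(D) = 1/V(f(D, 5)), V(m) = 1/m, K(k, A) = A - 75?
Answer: -169/2 ≈ -84.500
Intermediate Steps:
K(k, A) = -75 + A
Z(D) = -2 (Z(D) = 1/(1/(-2)) = 1/(-1/2) = -2)
K(Q(5), 244)/Z(49) = (-75 + 244)/(-2) = 169*(-1/2) = -169/2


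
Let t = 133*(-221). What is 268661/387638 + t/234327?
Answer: 2713720127/4780739454 ≈ 0.56764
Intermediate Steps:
t = -29393
268661/387638 + t/234327 = 268661/387638 - 29393/234327 = 268661*(1/387638) - 29393*1/234327 = 268661/387638 - 1547/12333 = 2713720127/4780739454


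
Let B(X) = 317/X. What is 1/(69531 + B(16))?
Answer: 16/1112813 ≈ 1.4378e-5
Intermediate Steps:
1/(69531 + B(16)) = 1/(69531 + 317/16) = 1/(1112813/16) = 16/1112813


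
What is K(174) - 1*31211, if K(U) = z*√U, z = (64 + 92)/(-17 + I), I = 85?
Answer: -31211 + 39*√174/17 ≈ -31181.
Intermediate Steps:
z = 39/17 (z = (64 + 92)/(-17 + 85) = 156/68 = 156*(1/68) = 39/17 ≈ 2.2941)
K(U) = 39*√U/17
K(174) - 1*31211 = 39*√174/17 - 1*31211 = 39*√174/17 - 31211 = -31211 + 39*√174/17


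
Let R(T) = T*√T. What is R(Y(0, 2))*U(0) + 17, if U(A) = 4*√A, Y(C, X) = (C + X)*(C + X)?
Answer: 17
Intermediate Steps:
Y(C, X) = (C + X)²
R(T) = T^(3/2)
R(Y(0, 2))*U(0) + 17 = ((0 + 2)²)^(3/2)*(4*√0) + 17 = (2²)^(3/2)*(4*0) + 17 = 4^(3/2)*0 + 17 = 8*0 + 17 = 0 + 17 = 17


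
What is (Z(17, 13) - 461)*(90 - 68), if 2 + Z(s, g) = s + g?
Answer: -9526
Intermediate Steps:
Z(s, g) = -2 + g + s (Z(s, g) = -2 + (s + g) = -2 + (g + s) = -2 + g + s)
(Z(17, 13) - 461)*(90 - 68) = ((-2 + 13 + 17) - 461)*(90 - 68) = (28 - 461)*22 = -433*22 = -9526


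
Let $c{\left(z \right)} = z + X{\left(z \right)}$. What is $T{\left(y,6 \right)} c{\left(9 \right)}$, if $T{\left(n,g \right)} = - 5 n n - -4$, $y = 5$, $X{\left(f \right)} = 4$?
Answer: $-1573$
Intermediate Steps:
$c{\left(z \right)} = 4 + z$ ($c{\left(z \right)} = z + 4 = 4 + z$)
$T{\left(n,g \right)} = 4 - 5 n^{2}$ ($T{\left(n,g \right)} = - 5 n^{2} + 4 = 4 - 5 n^{2}$)
$T{\left(y,6 \right)} c{\left(9 \right)} = \left(4 - 5 \cdot 5^{2}\right) \left(4 + 9\right) = \left(4 - 125\right) 13 = \left(-121\right) 13 = -1573$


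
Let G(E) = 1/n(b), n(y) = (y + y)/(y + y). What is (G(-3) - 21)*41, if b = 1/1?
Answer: -820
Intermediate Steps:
b = 1
n(y) = 1 (n(y) = (2*y)/((2*y)) = (2*y)*(1/(2*y)) = 1)
G(E) = 1 (G(E) = 1/1 = 1)
(G(-3) - 21)*41 = (1 - 21)*41 = -20*41 = -820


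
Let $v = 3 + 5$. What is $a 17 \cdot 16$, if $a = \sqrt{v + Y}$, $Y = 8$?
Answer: $1088$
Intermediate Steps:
$v = 8$
$a = 4$ ($a = \sqrt{8 + 8} = \sqrt{16} = 4$)
$a 17 \cdot 16 = 4 \cdot 17 \cdot 16 = 68 \cdot 16 = 1088$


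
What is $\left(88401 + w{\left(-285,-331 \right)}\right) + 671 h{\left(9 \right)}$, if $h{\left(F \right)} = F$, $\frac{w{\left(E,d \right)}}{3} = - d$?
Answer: $95433$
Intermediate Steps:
$w{\left(E,d \right)} = - 3 d$ ($w{\left(E,d \right)} = 3 \left(- d\right) = - 3 d$)
$\left(88401 + w{\left(-285,-331 \right)}\right) + 671 h{\left(9 \right)} = \left(88401 - -993\right) + 671 \cdot 9 = \left(88401 + 993\right) + 6039 = 89394 + 6039 = 95433$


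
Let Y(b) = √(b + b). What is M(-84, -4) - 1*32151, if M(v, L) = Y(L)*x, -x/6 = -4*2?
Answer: -32151 + 96*I*√2 ≈ -32151.0 + 135.76*I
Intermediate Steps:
Y(b) = √2*√b (Y(b) = √(2*b) = √2*√b)
x = 48 (x = -(-24)*2 = -6*(-8) = 48)
M(v, L) = 48*√2*√L (M(v, L) = (√2*√L)*48 = 48*√2*√L)
M(-84, -4) - 1*32151 = 48*√2*√(-4) - 1*32151 = 48*√2*(2*I) - 32151 = 96*I*√2 - 32151 = -32151 + 96*I*√2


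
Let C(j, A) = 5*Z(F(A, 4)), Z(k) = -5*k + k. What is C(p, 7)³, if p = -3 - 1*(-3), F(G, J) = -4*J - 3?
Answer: 54872000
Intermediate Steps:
F(G, J) = -3 - 4*J
p = 0 (p = -3 + 3 = 0)
Z(k) = -4*k
C(j, A) = 380 (C(j, A) = 5*(-4*(-3 - 4*4)) = 5*(-4*(-3 - 16)) = 5*(-4*(-19)) = 5*76 = 380)
C(p, 7)³ = 380³ = 54872000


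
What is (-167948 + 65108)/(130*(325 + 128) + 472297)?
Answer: -102840/531187 ≈ -0.19360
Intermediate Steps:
(-167948 + 65108)/(130*(325 + 128) + 472297) = -102840/(130*453 + 472297) = -102840/(58890 + 472297) = -102840/531187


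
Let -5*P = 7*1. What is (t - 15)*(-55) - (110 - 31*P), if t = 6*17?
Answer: -24692/5 ≈ -4938.4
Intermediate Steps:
P = -7/5 ≈ -1.4000
t = 102
(t - 15)*(-55) - (110 - 31*P) = (102 - 15)*(-55) - (110 - 31*(-7/5)) = 87*(-55) - (110 + 217/5) = -4785 - 1*767/5 = -4785 - 767/5 = -24692/5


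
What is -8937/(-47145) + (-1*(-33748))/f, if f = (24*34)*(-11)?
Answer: -11445689/3205860 ≈ -3.5702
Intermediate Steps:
f = -8976 (f = 816*(-11) = -8976)
-8937/(-47145) + (-1*(-33748))/f = -8937/(-47145) - 1*(-33748)/(-8976) = -8937*(-1/47145) + 33748*(-1/8976) = 2979/15715 - 767/204 = -11445689/3205860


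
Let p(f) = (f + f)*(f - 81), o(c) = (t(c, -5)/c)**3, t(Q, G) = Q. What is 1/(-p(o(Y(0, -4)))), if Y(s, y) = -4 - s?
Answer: 1/160 ≈ 0.0062500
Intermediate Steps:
o(c) = 1 (o(c) = (c/c)**3 = 1**3 = 1)
p(f) = 2*f*(-81 + f) (p(f) = (2*f)*(-81 + f) = 2*f*(-81 + f))
1/(-p(o(Y(0, -4)))) = 1/(-2*(-81 + 1)) = 1/(-2*(-80)) = 1/(-1*(-160)) = 1/160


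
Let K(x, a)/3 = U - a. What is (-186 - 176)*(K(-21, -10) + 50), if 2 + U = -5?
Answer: -21358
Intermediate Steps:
U = -7 (U = -2 - 5 = -7)
K(x, a) = -21 - 3*a (K(x, a) = 3*(-7 - a) = -21 - 3*a)
(-186 - 176)*(K(-21, -10) + 50) = (-186 - 176)*((-21 - 3*(-10)) + 50) = -362*((-21 + 30) + 50) = -362*(9 + 50) = -362*59 = -21358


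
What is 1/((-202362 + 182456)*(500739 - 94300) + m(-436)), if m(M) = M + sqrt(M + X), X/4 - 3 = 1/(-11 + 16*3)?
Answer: -49891880215/403654007252093264164 - I*sqrt(145077)/1210962021756279792492 ≈ -1.236e-10 - 3.1454e-19*I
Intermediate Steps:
X = 448/37 (X = 12 + 4/(-11 + 16*3) = 12 + 4/(-11 + 48) = 12 + 4/37 = 448/37 ≈ 12.108)
m(M) = M + sqrt(448/37 + M) (m(M) = M + sqrt(M + 448/37) = M + sqrt(448/37 + M))
1/((-202362 + 182456)*(500739 - 94300) + m(-436)) = 1/((-202362 + 182456)*(500739 - 94300) + (-436 + sqrt(16576 + 1369*(-436))/37)) = 1/(-19906*406439 + (-436 + sqrt(16576 - 596884)/37)) = 1/(-8090574734 + (-436 + sqrt(-580308)/37)) = 1/(-8090574734 + (-436 + (2*I*sqrt(145077))/37)) = 1/(-8090574734 + (-436 + 2*I*sqrt(145077)/37)) = 1/(-8090575170 + 2*I*sqrt(145077)/37)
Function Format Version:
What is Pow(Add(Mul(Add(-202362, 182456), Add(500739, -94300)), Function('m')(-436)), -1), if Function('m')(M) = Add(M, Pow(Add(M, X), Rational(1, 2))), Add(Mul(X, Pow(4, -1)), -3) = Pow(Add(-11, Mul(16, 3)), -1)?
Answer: Add(Rational(-49891880215, 403654007252093264164), Mul(Rational(-1, 1210962021756279792492), I, Pow(145077, Rational(1, 2)))) ≈ Add(-1.2360e-10, Mul(-3.1454e-19, I))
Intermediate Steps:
X = Rational(448, 37) (X = Add(12, Mul(4, Pow(Add(-11, Mul(16, 3)), -1))) = Add(12, Mul(4, Pow(Add(-11, 48), -1))) = Add(12, Mul(4, Pow(37, -1))) = Add(12, Mul(4, Rational(1, 37))) = Add(12, Rational(4, 37)) = Rational(448, 37) ≈ 12.108)
Function('m')(M) = Add(M, Pow(Add(Rational(448, 37), M), Rational(1, 2))) (Function('m')(M) = Add(M, Pow(Add(M, Rational(448, 37)), Rational(1, 2))) = Add(M, Pow(Add(Rational(448, 37), M), Rational(1, 2))))
Pow(Add(Mul(Add(-202362, 182456), Add(500739, -94300)), Function('m')(-436)), -1) = Pow(Add(Mul(Add(-202362, 182456), Add(500739, -94300)), Add(-436, Mul(Rational(1, 37), Pow(Add(16576, Mul(1369, -436)), Rational(1, 2))))), -1) = Pow(Add(Mul(-19906, 406439), Add(-436, Mul(Rational(1, 37), Pow(Add(16576, -596884), Rational(1, 2))))), -1) = Pow(Add(-8090574734, Add(-436, Mul(Rational(1, 37), Pow(-580308, Rational(1, 2))))), -1) = Pow(Add(-8090574734, Add(-436, Mul(Rational(1, 37), Mul(2, I, Pow(145077, Rational(1, 2)))))), -1) = Pow(Add(-8090574734, Add(-436, Mul(Rational(2, 37), I, Pow(145077, Rational(1, 2))))), -1) = Pow(Add(-8090575170, Mul(Rational(2, 37), I, Pow(145077, Rational(1, 2)))), -1)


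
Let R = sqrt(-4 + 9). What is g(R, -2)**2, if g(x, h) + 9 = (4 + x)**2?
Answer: 464 + 192*sqrt(5) ≈ 893.33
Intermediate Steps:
R = sqrt(5) ≈ 2.2361
g(x, h) = -9 + (4 + x)**2
g(R, -2)**2 = (-9 + (4 + sqrt(5))**2)**2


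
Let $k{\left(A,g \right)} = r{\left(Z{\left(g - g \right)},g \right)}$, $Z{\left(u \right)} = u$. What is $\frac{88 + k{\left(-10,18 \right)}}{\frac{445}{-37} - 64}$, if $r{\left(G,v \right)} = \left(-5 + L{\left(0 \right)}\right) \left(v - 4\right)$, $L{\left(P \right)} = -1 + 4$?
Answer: $- \frac{2220}{2813} \approx -0.78919$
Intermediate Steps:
$L{\left(P \right)} = 3$
$r{\left(G,v \right)} = 8 - 2 v$ ($r{\left(G,v \right)} = \left(-5 + 3\right) \left(v - 4\right) = - 2 \left(-4 + v\right) = 8 - 2 v$)
$k{\left(A,g \right)} = 8 - 2 g$
$\frac{88 + k{\left(-10,18 \right)}}{\frac{445}{-37} - 64} = \frac{88 + \left(8 - 36\right)}{\frac{445}{-37} - 64} = \frac{88 + \left(8 - 36\right)}{445 \left(- \frac{1}{37}\right) - 64} = \frac{88 - 28}{- \frac{445}{37} - 64} = \frac{60}{- \frac{2813}{37}} = 60 \left(- \frac{37}{2813}\right) = - \frac{2220}{2813}$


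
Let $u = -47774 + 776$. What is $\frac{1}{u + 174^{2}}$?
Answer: $- \frac{1}{16722} \approx -5.9801 \cdot 10^{-5}$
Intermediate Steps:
$u = -46998$
$\frac{1}{u + 174^{2}} = \frac{1}{-46998 + 174^{2}} = \frac{1}{-46998 + 30276} = \frac{1}{-16722} = - \frac{1}{16722}$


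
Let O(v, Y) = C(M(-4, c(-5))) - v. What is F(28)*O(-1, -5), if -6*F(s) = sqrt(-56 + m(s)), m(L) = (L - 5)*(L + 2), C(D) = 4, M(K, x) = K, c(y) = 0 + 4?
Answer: -5*sqrt(634)/6 ≈ -20.983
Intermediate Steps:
c(y) = 4
O(v, Y) = 4 - v
m(L) = (-5 + L)*(2 + L)
F(s) = -sqrt(-66 + s**2 - 3*s)/6 (F(s) = -sqrt(-56 + (-10 + s**2 - 3*s))/6 = -sqrt(-66 + s**2 - 3*s)/6)
F(28)*O(-1, -5) = (-sqrt(-66 + 28**2 - 3*28)/6)*(4 - 1*(-1)) = (-sqrt(-66 + 784 - 84)/6)*(4 + 1) = -sqrt(634)/6*5 = -5*sqrt(634)/6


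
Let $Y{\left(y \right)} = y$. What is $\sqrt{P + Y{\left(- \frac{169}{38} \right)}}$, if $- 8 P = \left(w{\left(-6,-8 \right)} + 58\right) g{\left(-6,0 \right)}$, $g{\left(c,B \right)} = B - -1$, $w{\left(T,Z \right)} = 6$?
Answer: $\frac{i \sqrt{17974}}{38} \approx 3.5281 i$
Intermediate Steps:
$g{\left(c,B \right)} = 1 + B$ ($g{\left(c,B \right)} = B + 1 = 1 + B$)
$P = -8$ ($P = - \frac{\left(6 + 58\right) \left(1 + 0\right)}{8} = - \frac{64 \cdot 1}{8} = \left(- \frac{1}{8}\right) 64 = -8$)
$\sqrt{P + Y{\left(- \frac{169}{38} \right)}} = \sqrt{-8 - \frac{169}{38}} = \sqrt{- \frac{473}{38}} = \frac{i \sqrt{17974}}{38}$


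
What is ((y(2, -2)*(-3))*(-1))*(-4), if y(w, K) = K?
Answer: 24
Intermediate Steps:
((y(2, -2)*(-3))*(-1))*(-4) = (-2*(-3)*(-1))*(-4) = (6*(-1))*(-4) = -6*(-4) = 24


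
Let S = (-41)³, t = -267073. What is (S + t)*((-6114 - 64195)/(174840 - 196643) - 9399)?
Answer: 68830416431472/21803 ≈ 3.1569e+9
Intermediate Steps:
S = -68921
(S + t)*((-6114 - 64195)/(174840 - 196643) - 9399) = (-68921 - 267073)*((-6114 - 64195)/(174840 - 196643) - 9399) = -335994*(-70309/(-21803) - 9399) = -335994*(-70309*(-1/21803) - 9399) = -335994*(70309/21803 - 9399) = -335994*(-204856088/21803) = 68830416431472/21803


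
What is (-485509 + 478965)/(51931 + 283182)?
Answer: -6544/335113 ≈ -0.019528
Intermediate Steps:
(-485509 + 478965)/(51931 + 283182) = -6544/335113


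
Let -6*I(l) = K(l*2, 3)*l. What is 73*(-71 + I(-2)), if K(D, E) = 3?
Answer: -5110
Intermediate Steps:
I(l) = -l/2
73*(-71 + I(-2)) = 73*(-71 - ½*(-2)) = 73*(-71 + 1) = 73*(-70) = -5110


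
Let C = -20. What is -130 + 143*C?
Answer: -2990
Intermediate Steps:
-130 + 143*C = -130 + 143*(-20) = -130 - 2860 = -2990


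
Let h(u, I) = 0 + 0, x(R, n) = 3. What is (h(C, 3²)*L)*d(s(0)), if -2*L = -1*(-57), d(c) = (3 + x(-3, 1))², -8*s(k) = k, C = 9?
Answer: 0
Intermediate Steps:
s(k) = -k/8
d(c) = 36 (d(c) = (3 + 3)² = 6² = 36)
h(u, I) = 0
L = -57/2 (L = -(-1)*(-57)/2 = -½*57 = -57/2 ≈ -28.500)
(h(C, 3²)*L)*d(s(0)) = (0*(-57/2))*36 = 0*36 = 0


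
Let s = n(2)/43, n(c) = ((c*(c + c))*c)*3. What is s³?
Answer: 110592/79507 ≈ 1.3910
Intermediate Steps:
n(c) = 6*c³ (n(c) = ((c*(2*c))*c)*3 = ((2*c²)*c)*3 = (2*c³)*3 = 6*c³)
s = 48/43 (s = (6*2³)/43 = (6*8)*(1/43) = 48*(1/43) = 48/43 ≈ 1.1163)
s³ = (48/43)³ = 110592/79507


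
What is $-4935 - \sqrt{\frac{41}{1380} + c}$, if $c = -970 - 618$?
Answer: $-4935 - \frac{i \sqrt{756032655}}{690} \approx -4935.0 - 39.849 i$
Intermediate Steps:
$c = -1588$
$-4935 - \sqrt{\frac{41}{1380} + c} = -4935 - \sqrt{\frac{41}{1380} - 1588} = -4935 - \sqrt{- \frac{2191399}{1380}} = -4935 - \frac{i \sqrt{756032655}}{690}$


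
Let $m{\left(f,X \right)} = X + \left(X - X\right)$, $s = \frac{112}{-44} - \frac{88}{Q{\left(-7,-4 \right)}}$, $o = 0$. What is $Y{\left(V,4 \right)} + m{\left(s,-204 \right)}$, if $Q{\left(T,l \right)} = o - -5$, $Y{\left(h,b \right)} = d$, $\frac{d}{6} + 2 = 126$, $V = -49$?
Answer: $540$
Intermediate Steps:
$d = 744$ ($d = -12 + 6 \cdot 126 = -12 + 756 = 744$)
$Y{\left(h,b \right)} = 744$
$Q{\left(T,l \right)} = 5$ ($Q{\left(T,l \right)} = 0 - -5 = 0 + 5 = 5$)
$s = - \frac{1108}{55}$ ($s = \frac{112}{-44} - \frac{88}{5} = 112 \left(- \frac{1}{44}\right) - \frac{88}{5} = - \frac{28}{11} - \frac{88}{5} = - \frac{1108}{55} \approx -20.145$)
$m{\left(f,X \right)} = X$ ($m{\left(f,X \right)} = X + 0 = X$)
$Y{\left(V,4 \right)} + m{\left(s,-204 \right)} = 744 - 204 = 540$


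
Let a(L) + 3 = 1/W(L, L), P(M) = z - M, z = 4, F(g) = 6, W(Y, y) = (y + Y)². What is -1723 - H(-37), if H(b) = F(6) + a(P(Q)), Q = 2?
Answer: -27617/16 ≈ -1726.1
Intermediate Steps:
W(Y, y) = (Y + y)²
P(M) = 4 - M
a(L) = -3 + 1/(4*L²) (a(L) = -3 + 1/((L + L)²) = -3 + 1/((2*L)²) = -3 + 1/(4*L²))
H(b) = 49/16 (H(b) = 6 + (-3 + 1/(4*(4 - 1*2)²)) = 6 + (-3 + 1/(4*(4 - 2)²)) = 6 + (-3 + (¼)/2²) = 6 + (-3 + (¼)*(¼)) = 6 + (-3 + 1/16) = 6 - 47/16 = 49/16)
-1723 - H(-37) = -1723 - 1*49/16 = -1723 - 49/16 = -27617/16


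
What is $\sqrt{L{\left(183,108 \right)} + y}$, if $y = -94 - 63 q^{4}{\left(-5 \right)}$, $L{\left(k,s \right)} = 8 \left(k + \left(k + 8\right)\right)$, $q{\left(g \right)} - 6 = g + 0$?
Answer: $9 \sqrt{35} \approx 53.245$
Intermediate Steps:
$q{\left(g \right)} = 6 + g$ ($q{\left(g \right)} = 6 + \left(g + 0\right) = 6 + g$)
$L{\left(k,s \right)} = 64 + 16 k$ ($L{\left(k,s \right)} = 8 \left(k + \left(8 + k\right)\right) = 8 \left(8 + 2 k\right) = 64 + 16 k$)
$y = -157$ ($y = -94 - 63 \left(6 - 5\right)^{4} = -94 - 63 \cdot 1^{4} = -94 - 63 = -157$)
$\sqrt{L{\left(183,108 \right)} + y} = \sqrt{\left(64 + 16 \cdot 183\right) - 157} = \sqrt{\left(64 + 2928\right) - 157} = \sqrt{2992 - 157} = \sqrt{2835} = 9 \sqrt{35}$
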